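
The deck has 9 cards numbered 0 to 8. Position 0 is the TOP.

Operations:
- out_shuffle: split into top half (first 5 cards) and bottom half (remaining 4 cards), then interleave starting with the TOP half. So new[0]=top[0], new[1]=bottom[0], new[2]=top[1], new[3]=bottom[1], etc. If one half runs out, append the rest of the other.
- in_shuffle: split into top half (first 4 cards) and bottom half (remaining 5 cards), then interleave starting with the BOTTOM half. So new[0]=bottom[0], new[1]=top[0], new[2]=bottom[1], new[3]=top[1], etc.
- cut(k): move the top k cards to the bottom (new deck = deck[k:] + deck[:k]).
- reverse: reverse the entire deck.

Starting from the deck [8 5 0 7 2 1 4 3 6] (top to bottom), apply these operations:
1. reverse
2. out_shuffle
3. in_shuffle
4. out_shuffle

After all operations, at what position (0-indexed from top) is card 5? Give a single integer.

After op 1 (reverse): [6 3 4 1 2 7 0 5 8]
After op 2 (out_shuffle): [6 7 3 0 4 5 1 8 2]
After op 3 (in_shuffle): [4 6 5 7 1 3 8 0 2]
After op 4 (out_shuffle): [4 3 6 8 5 0 7 2 1]
Card 5 is at position 4.

Answer: 4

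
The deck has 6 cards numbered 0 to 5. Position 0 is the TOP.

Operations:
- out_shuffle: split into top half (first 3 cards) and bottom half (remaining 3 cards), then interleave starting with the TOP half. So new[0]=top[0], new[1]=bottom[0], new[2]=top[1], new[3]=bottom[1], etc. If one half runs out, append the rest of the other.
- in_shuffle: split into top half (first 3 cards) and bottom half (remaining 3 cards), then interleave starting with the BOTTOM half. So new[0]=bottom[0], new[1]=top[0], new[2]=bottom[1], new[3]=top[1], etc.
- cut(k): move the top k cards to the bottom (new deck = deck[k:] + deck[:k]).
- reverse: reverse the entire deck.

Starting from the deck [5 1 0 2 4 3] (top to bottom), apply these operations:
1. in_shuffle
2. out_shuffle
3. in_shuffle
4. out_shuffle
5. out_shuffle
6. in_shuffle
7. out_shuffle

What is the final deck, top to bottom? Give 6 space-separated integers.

Answer: 4 0 3 5 2 1

Derivation:
After op 1 (in_shuffle): [2 5 4 1 3 0]
After op 2 (out_shuffle): [2 1 5 3 4 0]
After op 3 (in_shuffle): [3 2 4 1 0 5]
After op 4 (out_shuffle): [3 1 2 0 4 5]
After op 5 (out_shuffle): [3 0 1 4 2 5]
After op 6 (in_shuffle): [4 3 2 0 5 1]
After op 7 (out_shuffle): [4 0 3 5 2 1]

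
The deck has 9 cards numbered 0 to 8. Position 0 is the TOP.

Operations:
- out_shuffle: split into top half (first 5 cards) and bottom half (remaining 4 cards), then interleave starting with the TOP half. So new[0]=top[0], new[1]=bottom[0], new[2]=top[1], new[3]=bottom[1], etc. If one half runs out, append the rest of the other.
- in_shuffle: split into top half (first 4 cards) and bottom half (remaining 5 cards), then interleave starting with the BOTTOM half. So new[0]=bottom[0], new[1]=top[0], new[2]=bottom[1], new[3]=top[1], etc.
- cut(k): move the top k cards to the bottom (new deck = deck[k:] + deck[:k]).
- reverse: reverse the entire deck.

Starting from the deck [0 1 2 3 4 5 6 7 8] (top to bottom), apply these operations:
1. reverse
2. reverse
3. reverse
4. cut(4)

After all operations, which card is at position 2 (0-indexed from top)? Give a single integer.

After op 1 (reverse): [8 7 6 5 4 3 2 1 0]
After op 2 (reverse): [0 1 2 3 4 5 6 7 8]
After op 3 (reverse): [8 7 6 5 4 3 2 1 0]
After op 4 (cut(4)): [4 3 2 1 0 8 7 6 5]
Position 2: card 2.

Answer: 2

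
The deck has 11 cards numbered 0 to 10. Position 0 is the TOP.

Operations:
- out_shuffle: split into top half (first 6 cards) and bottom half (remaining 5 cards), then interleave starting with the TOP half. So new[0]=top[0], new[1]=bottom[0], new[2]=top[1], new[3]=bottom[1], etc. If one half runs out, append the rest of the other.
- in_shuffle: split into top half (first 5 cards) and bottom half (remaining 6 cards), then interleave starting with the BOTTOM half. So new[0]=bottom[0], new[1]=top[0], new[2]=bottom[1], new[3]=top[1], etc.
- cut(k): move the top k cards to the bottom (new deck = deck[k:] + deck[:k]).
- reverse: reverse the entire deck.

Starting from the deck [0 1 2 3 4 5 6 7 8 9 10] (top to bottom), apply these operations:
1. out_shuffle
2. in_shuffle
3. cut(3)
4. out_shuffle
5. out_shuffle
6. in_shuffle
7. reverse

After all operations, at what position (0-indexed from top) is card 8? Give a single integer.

After op 1 (out_shuffle): [0 6 1 7 2 8 3 9 4 10 5]
After op 2 (in_shuffle): [8 0 3 6 9 1 4 7 10 2 5]
After op 3 (cut(3)): [6 9 1 4 7 10 2 5 8 0 3]
After op 4 (out_shuffle): [6 2 9 5 1 8 4 0 7 3 10]
After op 5 (out_shuffle): [6 4 2 0 9 7 5 3 1 10 8]
After op 6 (in_shuffle): [7 6 5 4 3 2 1 0 10 9 8]
After op 7 (reverse): [8 9 10 0 1 2 3 4 5 6 7]
Card 8 is at position 0.

Answer: 0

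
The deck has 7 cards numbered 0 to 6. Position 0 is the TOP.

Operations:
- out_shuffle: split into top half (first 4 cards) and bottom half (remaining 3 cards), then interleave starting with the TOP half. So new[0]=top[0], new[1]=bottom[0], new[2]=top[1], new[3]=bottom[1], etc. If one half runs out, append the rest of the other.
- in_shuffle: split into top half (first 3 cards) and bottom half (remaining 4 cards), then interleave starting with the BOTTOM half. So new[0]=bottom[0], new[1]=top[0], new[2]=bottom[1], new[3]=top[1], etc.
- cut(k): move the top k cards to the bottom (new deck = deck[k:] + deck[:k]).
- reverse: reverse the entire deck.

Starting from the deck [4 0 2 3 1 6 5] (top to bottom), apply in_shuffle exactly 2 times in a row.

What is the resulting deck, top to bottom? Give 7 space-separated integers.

Answer: 0 3 6 4 2 1 5

Derivation:
After op 1 (in_shuffle): [3 4 1 0 6 2 5]
After op 2 (in_shuffle): [0 3 6 4 2 1 5]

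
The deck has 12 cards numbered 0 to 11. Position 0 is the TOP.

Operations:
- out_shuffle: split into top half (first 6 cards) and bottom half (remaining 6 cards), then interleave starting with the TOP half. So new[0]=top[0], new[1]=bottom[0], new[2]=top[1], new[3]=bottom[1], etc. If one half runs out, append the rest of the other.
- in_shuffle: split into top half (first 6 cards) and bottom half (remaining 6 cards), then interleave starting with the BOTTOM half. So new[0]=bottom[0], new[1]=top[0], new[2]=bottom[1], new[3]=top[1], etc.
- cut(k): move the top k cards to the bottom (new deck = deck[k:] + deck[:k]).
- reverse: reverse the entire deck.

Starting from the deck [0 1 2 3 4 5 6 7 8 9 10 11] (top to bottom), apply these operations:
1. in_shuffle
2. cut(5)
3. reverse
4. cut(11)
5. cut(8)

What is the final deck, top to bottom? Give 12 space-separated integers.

After op 1 (in_shuffle): [6 0 7 1 8 2 9 3 10 4 11 5]
After op 2 (cut(5)): [2 9 3 10 4 11 5 6 0 7 1 8]
After op 3 (reverse): [8 1 7 0 6 5 11 4 10 3 9 2]
After op 4 (cut(11)): [2 8 1 7 0 6 5 11 4 10 3 9]
After op 5 (cut(8)): [4 10 3 9 2 8 1 7 0 6 5 11]

Answer: 4 10 3 9 2 8 1 7 0 6 5 11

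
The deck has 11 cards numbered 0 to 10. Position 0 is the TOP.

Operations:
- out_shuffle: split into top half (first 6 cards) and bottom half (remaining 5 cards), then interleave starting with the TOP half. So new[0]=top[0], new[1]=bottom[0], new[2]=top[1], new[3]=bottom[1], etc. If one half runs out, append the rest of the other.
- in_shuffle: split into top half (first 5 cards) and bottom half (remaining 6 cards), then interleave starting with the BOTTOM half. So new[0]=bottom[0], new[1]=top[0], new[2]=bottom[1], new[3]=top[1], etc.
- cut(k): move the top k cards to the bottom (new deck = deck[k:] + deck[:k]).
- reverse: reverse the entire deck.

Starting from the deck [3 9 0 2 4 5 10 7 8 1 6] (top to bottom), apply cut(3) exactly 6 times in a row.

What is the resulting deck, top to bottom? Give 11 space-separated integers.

After op 1 (cut(3)): [2 4 5 10 7 8 1 6 3 9 0]
After op 2 (cut(3)): [10 7 8 1 6 3 9 0 2 4 5]
After op 3 (cut(3)): [1 6 3 9 0 2 4 5 10 7 8]
After op 4 (cut(3)): [9 0 2 4 5 10 7 8 1 6 3]
After op 5 (cut(3)): [4 5 10 7 8 1 6 3 9 0 2]
After op 6 (cut(3)): [7 8 1 6 3 9 0 2 4 5 10]

Answer: 7 8 1 6 3 9 0 2 4 5 10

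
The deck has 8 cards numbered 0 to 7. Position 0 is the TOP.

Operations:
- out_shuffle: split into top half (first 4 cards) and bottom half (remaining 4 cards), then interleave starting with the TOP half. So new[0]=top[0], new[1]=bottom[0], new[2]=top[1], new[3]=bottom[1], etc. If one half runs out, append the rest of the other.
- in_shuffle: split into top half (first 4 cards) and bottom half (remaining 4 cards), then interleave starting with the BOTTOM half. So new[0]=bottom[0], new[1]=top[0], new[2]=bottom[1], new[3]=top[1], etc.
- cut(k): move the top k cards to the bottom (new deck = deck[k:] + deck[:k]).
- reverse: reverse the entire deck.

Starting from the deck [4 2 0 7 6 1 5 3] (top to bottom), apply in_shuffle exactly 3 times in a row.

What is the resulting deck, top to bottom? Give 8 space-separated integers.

Answer: 3 5 1 6 7 0 2 4

Derivation:
After op 1 (in_shuffle): [6 4 1 2 5 0 3 7]
After op 2 (in_shuffle): [5 6 0 4 3 1 7 2]
After op 3 (in_shuffle): [3 5 1 6 7 0 2 4]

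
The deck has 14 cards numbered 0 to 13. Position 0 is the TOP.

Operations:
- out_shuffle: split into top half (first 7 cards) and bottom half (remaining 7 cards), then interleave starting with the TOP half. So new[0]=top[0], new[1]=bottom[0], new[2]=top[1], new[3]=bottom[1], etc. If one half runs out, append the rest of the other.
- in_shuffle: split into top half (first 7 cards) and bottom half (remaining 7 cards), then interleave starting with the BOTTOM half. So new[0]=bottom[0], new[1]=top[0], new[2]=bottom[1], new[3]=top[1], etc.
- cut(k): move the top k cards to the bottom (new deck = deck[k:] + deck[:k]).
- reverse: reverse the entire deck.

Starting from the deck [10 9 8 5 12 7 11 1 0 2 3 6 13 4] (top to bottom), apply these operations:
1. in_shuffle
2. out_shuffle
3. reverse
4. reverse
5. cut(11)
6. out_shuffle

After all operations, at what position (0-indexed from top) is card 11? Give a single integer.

After op 1 (in_shuffle): [1 10 0 9 2 8 3 5 6 12 13 7 4 11]
After op 2 (out_shuffle): [1 5 10 6 0 12 9 13 2 7 8 4 3 11]
After op 3 (reverse): [11 3 4 8 7 2 13 9 12 0 6 10 5 1]
After op 4 (reverse): [1 5 10 6 0 12 9 13 2 7 8 4 3 11]
After op 5 (cut(11)): [4 3 11 1 5 10 6 0 12 9 13 2 7 8]
After op 6 (out_shuffle): [4 0 3 12 11 9 1 13 5 2 10 7 6 8]
Card 11 is at position 4.

Answer: 4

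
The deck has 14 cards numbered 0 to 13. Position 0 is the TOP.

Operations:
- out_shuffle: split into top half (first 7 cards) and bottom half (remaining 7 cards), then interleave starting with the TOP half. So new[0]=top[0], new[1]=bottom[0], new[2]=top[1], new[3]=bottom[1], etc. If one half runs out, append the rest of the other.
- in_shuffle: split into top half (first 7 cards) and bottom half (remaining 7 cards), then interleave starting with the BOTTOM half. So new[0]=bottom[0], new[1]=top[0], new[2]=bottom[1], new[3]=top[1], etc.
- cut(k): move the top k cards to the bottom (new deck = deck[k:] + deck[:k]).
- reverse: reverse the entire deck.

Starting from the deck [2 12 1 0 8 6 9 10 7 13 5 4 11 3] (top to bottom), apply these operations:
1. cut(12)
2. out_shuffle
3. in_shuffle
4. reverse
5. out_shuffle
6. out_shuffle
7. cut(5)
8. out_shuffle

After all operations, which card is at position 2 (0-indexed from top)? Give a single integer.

After op 1 (cut(12)): [11 3 2 12 1 0 8 6 9 10 7 13 5 4]
After op 2 (out_shuffle): [11 6 3 9 2 10 12 7 1 13 0 5 8 4]
After op 3 (in_shuffle): [7 11 1 6 13 3 0 9 5 2 8 10 4 12]
After op 4 (reverse): [12 4 10 8 2 5 9 0 3 13 6 1 11 7]
After op 5 (out_shuffle): [12 0 4 3 10 13 8 6 2 1 5 11 9 7]
After op 6 (out_shuffle): [12 6 0 2 4 1 3 5 10 11 13 9 8 7]
After op 7 (cut(5)): [1 3 5 10 11 13 9 8 7 12 6 0 2 4]
After op 8 (out_shuffle): [1 8 3 7 5 12 10 6 11 0 13 2 9 4]
Position 2: card 3.

Answer: 3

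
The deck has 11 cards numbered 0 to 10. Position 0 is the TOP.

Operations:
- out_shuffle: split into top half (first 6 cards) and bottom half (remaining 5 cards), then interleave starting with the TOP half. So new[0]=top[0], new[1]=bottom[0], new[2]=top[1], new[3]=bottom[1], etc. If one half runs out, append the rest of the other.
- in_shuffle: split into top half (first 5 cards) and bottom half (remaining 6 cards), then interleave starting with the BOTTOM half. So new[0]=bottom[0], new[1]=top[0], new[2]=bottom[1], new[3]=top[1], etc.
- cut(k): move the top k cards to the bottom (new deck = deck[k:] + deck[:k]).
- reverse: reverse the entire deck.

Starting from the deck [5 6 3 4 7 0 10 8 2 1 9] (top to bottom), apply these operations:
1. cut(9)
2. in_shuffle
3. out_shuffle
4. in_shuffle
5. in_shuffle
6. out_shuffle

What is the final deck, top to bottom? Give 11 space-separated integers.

Answer: 1 2 8 10 0 7 4 3 6 5 9

Derivation:
After op 1 (cut(9)): [1 9 5 6 3 4 7 0 10 8 2]
After op 2 (in_shuffle): [4 1 7 9 0 5 10 6 8 3 2]
After op 3 (out_shuffle): [4 10 1 6 7 8 9 3 0 2 5]
After op 4 (in_shuffle): [8 4 9 10 3 1 0 6 2 7 5]
After op 5 (in_shuffle): [1 8 0 4 6 9 2 10 7 3 5]
After op 6 (out_shuffle): [1 2 8 10 0 7 4 3 6 5 9]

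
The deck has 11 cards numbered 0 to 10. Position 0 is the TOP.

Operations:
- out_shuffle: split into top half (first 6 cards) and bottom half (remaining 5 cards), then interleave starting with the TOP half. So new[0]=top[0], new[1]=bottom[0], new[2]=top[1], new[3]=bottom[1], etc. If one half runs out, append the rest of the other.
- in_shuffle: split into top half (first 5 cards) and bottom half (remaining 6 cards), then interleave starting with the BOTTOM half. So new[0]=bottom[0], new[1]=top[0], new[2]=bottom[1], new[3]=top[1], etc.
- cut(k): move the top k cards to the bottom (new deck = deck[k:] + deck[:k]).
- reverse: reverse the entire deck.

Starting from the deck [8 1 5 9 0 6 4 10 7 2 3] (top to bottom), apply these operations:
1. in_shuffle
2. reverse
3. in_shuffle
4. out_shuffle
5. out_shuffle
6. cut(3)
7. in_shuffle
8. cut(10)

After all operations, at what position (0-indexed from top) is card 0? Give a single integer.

Answer: 9

Derivation:
After op 1 (in_shuffle): [6 8 4 1 10 5 7 9 2 0 3]
After op 2 (reverse): [3 0 2 9 7 5 10 1 4 8 6]
After op 3 (in_shuffle): [5 3 10 0 1 2 4 9 8 7 6]
After op 4 (out_shuffle): [5 4 3 9 10 8 0 7 1 6 2]
After op 5 (out_shuffle): [5 0 4 7 3 1 9 6 10 2 8]
After op 6 (cut(3)): [7 3 1 9 6 10 2 8 5 0 4]
After op 7 (in_shuffle): [10 7 2 3 8 1 5 9 0 6 4]
After op 8 (cut(10)): [4 10 7 2 3 8 1 5 9 0 6]
Card 0 is at position 9.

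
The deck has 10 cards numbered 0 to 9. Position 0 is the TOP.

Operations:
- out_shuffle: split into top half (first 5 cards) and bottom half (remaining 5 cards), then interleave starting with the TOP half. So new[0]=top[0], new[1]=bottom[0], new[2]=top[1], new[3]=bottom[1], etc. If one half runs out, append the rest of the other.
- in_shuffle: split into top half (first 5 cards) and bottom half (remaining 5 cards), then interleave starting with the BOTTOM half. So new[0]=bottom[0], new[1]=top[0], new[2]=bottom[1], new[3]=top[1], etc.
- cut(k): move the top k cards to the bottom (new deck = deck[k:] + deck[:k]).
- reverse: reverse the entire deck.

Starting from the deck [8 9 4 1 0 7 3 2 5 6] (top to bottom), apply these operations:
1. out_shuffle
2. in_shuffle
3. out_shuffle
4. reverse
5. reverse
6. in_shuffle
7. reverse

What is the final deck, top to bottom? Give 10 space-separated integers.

After op 1 (out_shuffle): [8 7 9 3 4 2 1 5 0 6]
After op 2 (in_shuffle): [2 8 1 7 5 9 0 3 6 4]
After op 3 (out_shuffle): [2 9 8 0 1 3 7 6 5 4]
After op 4 (reverse): [4 5 6 7 3 1 0 8 9 2]
After op 5 (reverse): [2 9 8 0 1 3 7 6 5 4]
After op 6 (in_shuffle): [3 2 7 9 6 8 5 0 4 1]
After op 7 (reverse): [1 4 0 5 8 6 9 7 2 3]

Answer: 1 4 0 5 8 6 9 7 2 3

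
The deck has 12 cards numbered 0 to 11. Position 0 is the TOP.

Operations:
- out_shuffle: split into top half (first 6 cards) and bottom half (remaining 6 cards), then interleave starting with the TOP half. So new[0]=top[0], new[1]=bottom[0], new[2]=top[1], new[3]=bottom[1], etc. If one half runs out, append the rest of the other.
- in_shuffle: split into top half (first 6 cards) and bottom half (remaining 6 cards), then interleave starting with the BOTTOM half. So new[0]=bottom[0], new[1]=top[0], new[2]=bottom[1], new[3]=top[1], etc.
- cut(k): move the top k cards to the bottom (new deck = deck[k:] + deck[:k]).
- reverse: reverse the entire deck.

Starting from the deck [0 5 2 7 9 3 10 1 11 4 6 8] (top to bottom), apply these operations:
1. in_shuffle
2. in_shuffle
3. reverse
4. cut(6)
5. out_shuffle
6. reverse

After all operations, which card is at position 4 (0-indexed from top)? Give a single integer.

Answer: 8

Derivation:
After op 1 (in_shuffle): [10 0 1 5 11 2 4 7 6 9 8 3]
After op 2 (in_shuffle): [4 10 7 0 6 1 9 5 8 11 3 2]
After op 3 (reverse): [2 3 11 8 5 9 1 6 0 7 10 4]
After op 4 (cut(6)): [1 6 0 7 10 4 2 3 11 8 5 9]
After op 5 (out_shuffle): [1 2 6 3 0 11 7 8 10 5 4 9]
After op 6 (reverse): [9 4 5 10 8 7 11 0 3 6 2 1]
Position 4: card 8.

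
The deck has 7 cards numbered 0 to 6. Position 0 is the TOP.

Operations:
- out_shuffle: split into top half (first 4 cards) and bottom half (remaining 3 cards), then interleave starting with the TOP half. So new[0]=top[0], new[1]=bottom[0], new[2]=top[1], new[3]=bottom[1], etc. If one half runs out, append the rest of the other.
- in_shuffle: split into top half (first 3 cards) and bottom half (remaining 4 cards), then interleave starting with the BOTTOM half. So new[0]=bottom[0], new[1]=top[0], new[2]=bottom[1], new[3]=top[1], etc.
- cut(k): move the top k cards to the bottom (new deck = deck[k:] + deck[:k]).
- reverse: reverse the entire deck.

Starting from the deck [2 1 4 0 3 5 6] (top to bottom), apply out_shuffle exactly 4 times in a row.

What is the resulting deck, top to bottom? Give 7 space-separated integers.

After op 1 (out_shuffle): [2 3 1 5 4 6 0]
After op 2 (out_shuffle): [2 4 3 6 1 0 5]
After op 3 (out_shuffle): [2 1 4 0 3 5 6]
After op 4 (out_shuffle): [2 3 1 5 4 6 0]

Answer: 2 3 1 5 4 6 0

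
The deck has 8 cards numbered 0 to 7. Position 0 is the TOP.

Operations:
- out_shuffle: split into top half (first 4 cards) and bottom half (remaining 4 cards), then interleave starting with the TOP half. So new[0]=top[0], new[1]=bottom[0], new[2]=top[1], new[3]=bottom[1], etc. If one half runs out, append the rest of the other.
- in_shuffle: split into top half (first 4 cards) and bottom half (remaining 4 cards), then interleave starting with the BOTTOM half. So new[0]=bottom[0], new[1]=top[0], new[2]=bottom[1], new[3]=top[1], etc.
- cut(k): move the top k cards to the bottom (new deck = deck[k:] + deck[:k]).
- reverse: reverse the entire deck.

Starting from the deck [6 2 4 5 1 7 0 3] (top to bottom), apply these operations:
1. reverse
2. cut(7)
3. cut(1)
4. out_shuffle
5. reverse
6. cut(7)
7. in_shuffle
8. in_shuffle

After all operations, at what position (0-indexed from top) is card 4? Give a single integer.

Answer: 5

Derivation:
After op 1 (reverse): [3 0 7 1 5 4 2 6]
After op 2 (cut(7)): [6 3 0 7 1 5 4 2]
After op 3 (cut(1)): [3 0 7 1 5 4 2 6]
After op 4 (out_shuffle): [3 5 0 4 7 2 1 6]
After op 5 (reverse): [6 1 2 7 4 0 5 3]
After op 6 (cut(7)): [3 6 1 2 7 4 0 5]
After op 7 (in_shuffle): [7 3 4 6 0 1 5 2]
After op 8 (in_shuffle): [0 7 1 3 5 4 2 6]
Card 4 is at position 5.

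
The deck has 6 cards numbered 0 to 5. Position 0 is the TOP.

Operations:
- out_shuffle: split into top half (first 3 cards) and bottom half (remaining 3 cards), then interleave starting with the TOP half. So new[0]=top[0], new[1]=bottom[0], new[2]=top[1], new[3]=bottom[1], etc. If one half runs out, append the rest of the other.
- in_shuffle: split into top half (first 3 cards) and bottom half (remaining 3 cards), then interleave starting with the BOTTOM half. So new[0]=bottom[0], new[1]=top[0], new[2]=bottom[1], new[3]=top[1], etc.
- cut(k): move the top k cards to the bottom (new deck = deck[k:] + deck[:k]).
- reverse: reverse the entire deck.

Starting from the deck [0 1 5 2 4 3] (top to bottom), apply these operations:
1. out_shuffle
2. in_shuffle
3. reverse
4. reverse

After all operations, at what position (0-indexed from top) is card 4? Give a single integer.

Answer: 0

Derivation:
After op 1 (out_shuffle): [0 2 1 4 5 3]
After op 2 (in_shuffle): [4 0 5 2 3 1]
After op 3 (reverse): [1 3 2 5 0 4]
After op 4 (reverse): [4 0 5 2 3 1]
Card 4 is at position 0.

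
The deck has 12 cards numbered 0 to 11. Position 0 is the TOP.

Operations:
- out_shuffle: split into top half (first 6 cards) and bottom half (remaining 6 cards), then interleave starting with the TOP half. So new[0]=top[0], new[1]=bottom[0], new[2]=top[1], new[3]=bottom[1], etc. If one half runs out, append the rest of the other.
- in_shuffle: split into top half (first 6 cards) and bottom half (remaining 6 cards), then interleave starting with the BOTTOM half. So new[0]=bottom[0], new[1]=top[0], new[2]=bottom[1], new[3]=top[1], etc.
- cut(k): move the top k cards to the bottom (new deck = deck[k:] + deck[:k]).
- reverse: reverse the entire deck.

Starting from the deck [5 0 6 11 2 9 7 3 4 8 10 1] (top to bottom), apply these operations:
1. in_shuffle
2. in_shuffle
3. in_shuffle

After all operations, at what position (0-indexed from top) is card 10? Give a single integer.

Answer: 9

Derivation:
After op 1 (in_shuffle): [7 5 3 0 4 6 8 11 10 2 1 9]
After op 2 (in_shuffle): [8 7 11 5 10 3 2 0 1 4 9 6]
After op 3 (in_shuffle): [2 8 0 7 1 11 4 5 9 10 6 3]
Card 10 is at position 9.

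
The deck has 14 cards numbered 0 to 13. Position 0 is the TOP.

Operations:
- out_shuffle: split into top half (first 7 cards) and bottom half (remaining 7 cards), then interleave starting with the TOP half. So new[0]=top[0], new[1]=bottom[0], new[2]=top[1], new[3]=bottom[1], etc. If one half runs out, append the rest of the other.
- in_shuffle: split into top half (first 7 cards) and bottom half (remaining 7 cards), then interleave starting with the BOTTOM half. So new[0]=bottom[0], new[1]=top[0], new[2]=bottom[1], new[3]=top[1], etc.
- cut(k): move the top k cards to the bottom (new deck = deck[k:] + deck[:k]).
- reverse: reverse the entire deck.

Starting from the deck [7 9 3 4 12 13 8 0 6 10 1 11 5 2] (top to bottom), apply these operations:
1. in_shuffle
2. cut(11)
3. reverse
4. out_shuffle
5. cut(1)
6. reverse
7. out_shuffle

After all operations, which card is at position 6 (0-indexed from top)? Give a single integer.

Answer: 2

Derivation:
After op 1 (in_shuffle): [0 7 6 9 10 3 1 4 11 12 5 13 2 8]
After op 2 (cut(11)): [13 2 8 0 7 6 9 10 3 1 4 11 12 5]
After op 3 (reverse): [5 12 11 4 1 3 10 9 6 7 0 8 2 13]
After op 4 (out_shuffle): [5 9 12 6 11 7 4 0 1 8 3 2 10 13]
After op 5 (cut(1)): [9 12 6 11 7 4 0 1 8 3 2 10 13 5]
After op 6 (reverse): [5 13 10 2 3 8 1 0 4 7 11 6 12 9]
After op 7 (out_shuffle): [5 0 13 4 10 7 2 11 3 6 8 12 1 9]
Position 6: card 2.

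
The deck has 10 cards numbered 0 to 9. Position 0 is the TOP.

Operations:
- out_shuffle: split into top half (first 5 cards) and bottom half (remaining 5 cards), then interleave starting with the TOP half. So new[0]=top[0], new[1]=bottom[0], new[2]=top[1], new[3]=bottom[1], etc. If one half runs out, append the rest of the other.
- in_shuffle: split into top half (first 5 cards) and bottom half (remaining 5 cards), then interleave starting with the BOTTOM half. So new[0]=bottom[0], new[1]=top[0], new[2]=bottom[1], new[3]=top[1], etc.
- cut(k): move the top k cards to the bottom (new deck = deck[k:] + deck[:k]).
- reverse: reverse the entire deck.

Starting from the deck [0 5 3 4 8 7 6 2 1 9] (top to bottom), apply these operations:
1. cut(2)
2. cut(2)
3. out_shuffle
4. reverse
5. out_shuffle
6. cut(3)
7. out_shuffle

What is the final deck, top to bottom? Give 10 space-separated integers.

After op 1 (cut(2)): [3 4 8 7 6 2 1 9 0 5]
After op 2 (cut(2)): [8 7 6 2 1 9 0 5 3 4]
After op 3 (out_shuffle): [8 9 7 0 6 5 2 3 1 4]
After op 4 (reverse): [4 1 3 2 5 6 0 7 9 8]
After op 5 (out_shuffle): [4 6 1 0 3 7 2 9 5 8]
After op 6 (cut(3)): [0 3 7 2 9 5 8 4 6 1]
After op 7 (out_shuffle): [0 5 3 8 7 4 2 6 9 1]

Answer: 0 5 3 8 7 4 2 6 9 1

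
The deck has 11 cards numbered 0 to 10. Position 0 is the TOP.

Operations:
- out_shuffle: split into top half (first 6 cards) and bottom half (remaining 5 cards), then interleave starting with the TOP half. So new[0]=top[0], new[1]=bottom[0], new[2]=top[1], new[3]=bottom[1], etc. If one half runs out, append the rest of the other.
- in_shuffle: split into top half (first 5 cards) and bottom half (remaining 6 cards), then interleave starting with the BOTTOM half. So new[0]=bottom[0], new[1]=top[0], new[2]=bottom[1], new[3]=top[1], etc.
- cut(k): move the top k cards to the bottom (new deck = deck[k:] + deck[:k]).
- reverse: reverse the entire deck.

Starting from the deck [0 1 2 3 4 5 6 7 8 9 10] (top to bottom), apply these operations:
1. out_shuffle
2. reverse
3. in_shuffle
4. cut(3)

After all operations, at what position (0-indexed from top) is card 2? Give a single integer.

After op 1 (out_shuffle): [0 6 1 7 2 8 3 9 4 10 5]
After op 2 (reverse): [5 10 4 9 3 8 2 7 1 6 0]
After op 3 (in_shuffle): [8 5 2 10 7 4 1 9 6 3 0]
After op 4 (cut(3)): [10 7 4 1 9 6 3 0 8 5 2]
Card 2 is at position 10.

Answer: 10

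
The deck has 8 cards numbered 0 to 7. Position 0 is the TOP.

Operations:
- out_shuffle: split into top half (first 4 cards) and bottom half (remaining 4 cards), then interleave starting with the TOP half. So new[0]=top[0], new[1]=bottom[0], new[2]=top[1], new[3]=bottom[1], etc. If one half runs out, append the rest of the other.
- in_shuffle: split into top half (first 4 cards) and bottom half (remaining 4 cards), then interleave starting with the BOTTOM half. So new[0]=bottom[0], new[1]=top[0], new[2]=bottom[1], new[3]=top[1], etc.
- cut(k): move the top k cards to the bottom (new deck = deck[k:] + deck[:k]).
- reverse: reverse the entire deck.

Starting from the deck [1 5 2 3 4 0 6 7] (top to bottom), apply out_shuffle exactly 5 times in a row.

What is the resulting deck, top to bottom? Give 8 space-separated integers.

After op 1 (out_shuffle): [1 4 5 0 2 6 3 7]
After op 2 (out_shuffle): [1 2 4 6 5 3 0 7]
After op 3 (out_shuffle): [1 5 2 3 4 0 6 7]
After op 4 (out_shuffle): [1 4 5 0 2 6 3 7]
After op 5 (out_shuffle): [1 2 4 6 5 3 0 7]

Answer: 1 2 4 6 5 3 0 7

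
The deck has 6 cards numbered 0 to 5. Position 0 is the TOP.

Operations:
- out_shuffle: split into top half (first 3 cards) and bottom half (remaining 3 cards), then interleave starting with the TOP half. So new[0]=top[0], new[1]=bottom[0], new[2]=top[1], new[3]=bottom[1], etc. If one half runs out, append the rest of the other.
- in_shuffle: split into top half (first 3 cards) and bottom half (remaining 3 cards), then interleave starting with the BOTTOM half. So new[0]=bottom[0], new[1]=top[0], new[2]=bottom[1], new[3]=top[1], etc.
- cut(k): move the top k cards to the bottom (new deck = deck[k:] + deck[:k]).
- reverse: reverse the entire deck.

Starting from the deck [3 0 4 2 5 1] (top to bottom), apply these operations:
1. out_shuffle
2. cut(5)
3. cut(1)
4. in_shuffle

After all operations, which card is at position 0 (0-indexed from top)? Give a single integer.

Answer: 5

Derivation:
After op 1 (out_shuffle): [3 2 0 5 4 1]
After op 2 (cut(5)): [1 3 2 0 5 4]
After op 3 (cut(1)): [3 2 0 5 4 1]
After op 4 (in_shuffle): [5 3 4 2 1 0]
Position 0: card 5.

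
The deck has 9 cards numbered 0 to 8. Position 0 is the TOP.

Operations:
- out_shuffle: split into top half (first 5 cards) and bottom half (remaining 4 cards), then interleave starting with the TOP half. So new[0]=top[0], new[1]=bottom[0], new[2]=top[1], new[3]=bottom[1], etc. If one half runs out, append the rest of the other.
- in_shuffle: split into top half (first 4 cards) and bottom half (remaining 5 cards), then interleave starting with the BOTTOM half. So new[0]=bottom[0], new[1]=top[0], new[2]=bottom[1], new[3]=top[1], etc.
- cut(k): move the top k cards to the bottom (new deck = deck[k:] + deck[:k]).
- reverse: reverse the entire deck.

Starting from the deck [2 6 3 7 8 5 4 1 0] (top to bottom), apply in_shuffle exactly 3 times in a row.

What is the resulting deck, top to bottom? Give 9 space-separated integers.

After op 1 (in_shuffle): [8 2 5 6 4 3 1 7 0]
After op 2 (in_shuffle): [4 8 3 2 1 5 7 6 0]
After op 3 (in_shuffle): [1 4 5 8 7 3 6 2 0]

Answer: 1 4 5 8 7 3 6 2 0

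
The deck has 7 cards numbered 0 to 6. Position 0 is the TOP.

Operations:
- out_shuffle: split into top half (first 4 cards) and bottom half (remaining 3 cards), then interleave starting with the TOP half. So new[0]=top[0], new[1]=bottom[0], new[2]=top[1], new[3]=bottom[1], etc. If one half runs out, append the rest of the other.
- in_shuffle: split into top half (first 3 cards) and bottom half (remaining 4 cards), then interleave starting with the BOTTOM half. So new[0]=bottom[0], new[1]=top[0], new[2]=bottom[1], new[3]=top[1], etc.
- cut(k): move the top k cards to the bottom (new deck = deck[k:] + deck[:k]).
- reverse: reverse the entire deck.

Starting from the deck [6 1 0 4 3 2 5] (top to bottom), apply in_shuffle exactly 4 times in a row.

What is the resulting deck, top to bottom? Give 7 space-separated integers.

After op 1 (in_shuffle): [4 6 3 1 2 0 5]
After op 2 (in_shuffle): [1 4 2 6 0 3 5]
After op 3 (in_shuffle): [6 1 0 4 3 2 5]
After op 4 (in_shuffle): [4 6 3 1 2 0 5]

Answer: 4 6 3 1 2 0 5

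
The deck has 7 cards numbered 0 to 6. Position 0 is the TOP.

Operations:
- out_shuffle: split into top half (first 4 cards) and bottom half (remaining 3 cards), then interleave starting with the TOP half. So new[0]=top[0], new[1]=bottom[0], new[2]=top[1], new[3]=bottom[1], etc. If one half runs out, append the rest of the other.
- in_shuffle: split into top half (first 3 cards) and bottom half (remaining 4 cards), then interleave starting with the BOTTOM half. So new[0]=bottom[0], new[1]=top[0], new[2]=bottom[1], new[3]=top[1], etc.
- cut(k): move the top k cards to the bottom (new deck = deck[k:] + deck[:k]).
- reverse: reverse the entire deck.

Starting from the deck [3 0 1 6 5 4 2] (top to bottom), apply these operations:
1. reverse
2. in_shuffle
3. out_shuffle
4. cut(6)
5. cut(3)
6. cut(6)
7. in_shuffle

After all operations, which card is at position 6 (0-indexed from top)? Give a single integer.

After op 1 (reverse): [2 4 5 6 1 0 3]
After op 2 (in_shuffle): [6 2 1 4 0 5 3]
After op 3 (out_shuffle): [6 0 2 5 1 3 4]
After op 4 (cut(6)): [4 6 0 2 5 1 3]
After op 5 (cut(3)): [2 5 1 3 4 6 0]
After op 6 (cut(6)): [0 2 5 1 3 4 6]
After op 7 (in_shuffle): [1 0 3 2 4 5 6]
Position 6: card 6.

Answer: 6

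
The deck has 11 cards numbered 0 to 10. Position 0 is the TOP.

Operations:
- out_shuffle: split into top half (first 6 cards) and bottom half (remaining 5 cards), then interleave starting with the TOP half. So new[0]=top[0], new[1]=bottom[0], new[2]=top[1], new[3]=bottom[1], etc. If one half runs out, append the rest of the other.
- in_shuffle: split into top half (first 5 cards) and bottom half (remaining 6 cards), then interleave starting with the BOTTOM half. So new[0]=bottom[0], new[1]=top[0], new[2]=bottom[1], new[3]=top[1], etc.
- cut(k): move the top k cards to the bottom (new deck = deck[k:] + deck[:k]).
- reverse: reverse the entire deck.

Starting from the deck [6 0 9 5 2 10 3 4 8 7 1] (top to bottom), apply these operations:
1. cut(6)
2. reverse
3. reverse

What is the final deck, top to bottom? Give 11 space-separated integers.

Answer: 3 4 8 7 1 6 0 9 5 2 10

Derivation:
After op 1 (cut(6)): [3 4 8 7 1 6 0 9 5 2 10]
After op 2 (reverse): [10 2 5 9 0 6 1 7 8 4 3]
After op 3 (reverse): [3 4 8 7 1 6 0 9 5 2 10]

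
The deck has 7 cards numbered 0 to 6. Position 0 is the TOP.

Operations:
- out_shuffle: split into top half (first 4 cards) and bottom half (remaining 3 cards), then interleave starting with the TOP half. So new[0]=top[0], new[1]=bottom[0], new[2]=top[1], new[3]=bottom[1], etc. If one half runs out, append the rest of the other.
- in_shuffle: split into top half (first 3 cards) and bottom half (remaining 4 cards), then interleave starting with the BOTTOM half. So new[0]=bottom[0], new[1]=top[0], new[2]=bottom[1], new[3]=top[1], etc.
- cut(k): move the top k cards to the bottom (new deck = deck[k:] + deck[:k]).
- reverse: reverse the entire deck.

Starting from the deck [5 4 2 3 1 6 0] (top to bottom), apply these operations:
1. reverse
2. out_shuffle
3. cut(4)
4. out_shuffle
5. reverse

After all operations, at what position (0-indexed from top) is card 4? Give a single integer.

Answer: 1

Derivation:
After op 1 (reverse): [0 6 1 3 2 4 5]
After op 2 (out_shuffle): [0 2 6 4 1 5 3]
After op 3 (cut(4)): [1 5 3 0 2 6 4]
After op 4 (out_shuffle): [1 2 5 6 3 4 0]
After op 5 (reverse): [0 4 3 6 5 2 1]
Card 4 is at position 1.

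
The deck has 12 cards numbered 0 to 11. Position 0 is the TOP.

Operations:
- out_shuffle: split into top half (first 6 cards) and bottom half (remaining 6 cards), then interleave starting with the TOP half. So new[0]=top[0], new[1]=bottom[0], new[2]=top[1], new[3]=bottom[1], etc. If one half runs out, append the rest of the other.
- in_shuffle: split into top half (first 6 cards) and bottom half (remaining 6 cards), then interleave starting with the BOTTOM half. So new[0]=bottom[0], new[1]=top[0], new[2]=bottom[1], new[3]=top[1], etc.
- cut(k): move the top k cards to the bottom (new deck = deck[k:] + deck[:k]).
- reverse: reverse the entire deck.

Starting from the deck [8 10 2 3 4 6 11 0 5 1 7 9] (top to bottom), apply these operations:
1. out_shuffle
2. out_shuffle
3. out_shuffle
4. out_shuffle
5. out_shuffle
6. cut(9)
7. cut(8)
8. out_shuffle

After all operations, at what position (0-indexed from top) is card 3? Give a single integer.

Answer: 6

Derivation:
After op 1 (out_shuffle): [8 11 10 0 2 5 3 1 4 7 6 9]
After op 2 (out_shuffle): [8 3 11 1 10 4 0 7 2 6 5 9]
After op 3 (out_shuffle): [8 0 3 7 11 2 1 6 10 5 4 9]
After op 4 (out_shuffle): [8 1 0 6 3 10 7 5 11 4 2 9]
After op 5 (out_shuffle): [8 7 1 5 0 11 6 4 3 2 10 9]
After op 6 (cut(9)): [2 10 9 8 7 1 5 0 11 6 4 3]
After op 7 (cut(8)): [11 6 4 3 2 10 9 8 7 1 5 0]
After op 8 (out_shuffle): [11 9 6 8 4 7 3 1 2 5 10 0]
Card 3 is at position 6.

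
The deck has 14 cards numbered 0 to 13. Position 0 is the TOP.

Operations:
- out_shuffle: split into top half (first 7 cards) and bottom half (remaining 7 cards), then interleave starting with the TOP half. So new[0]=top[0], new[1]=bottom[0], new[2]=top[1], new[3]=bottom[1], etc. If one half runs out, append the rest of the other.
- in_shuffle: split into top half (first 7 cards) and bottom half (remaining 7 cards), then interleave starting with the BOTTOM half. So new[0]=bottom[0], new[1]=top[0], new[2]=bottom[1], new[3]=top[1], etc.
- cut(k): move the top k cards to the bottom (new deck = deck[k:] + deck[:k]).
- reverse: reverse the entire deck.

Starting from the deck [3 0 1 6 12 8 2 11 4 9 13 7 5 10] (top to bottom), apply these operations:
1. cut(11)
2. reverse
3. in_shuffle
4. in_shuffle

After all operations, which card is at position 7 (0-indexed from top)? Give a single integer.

After op 1 (cut(11)): [7 5 10 3 0 1 6 12 8 2 11 4 9 13]
After op 2 (reverse): [13 9 4 11 2 8 12 6 1 0 3 10 5 7]
After op 3 (in_shuffle): [6 13 1 9 0 4 3 11 10 2 5 8 7 12]
After op 4 (in_shuffle): [11 6 10 13 2 1 5 9 8 0 7 4 12 3]
Position 7: card 9.

Answer: 9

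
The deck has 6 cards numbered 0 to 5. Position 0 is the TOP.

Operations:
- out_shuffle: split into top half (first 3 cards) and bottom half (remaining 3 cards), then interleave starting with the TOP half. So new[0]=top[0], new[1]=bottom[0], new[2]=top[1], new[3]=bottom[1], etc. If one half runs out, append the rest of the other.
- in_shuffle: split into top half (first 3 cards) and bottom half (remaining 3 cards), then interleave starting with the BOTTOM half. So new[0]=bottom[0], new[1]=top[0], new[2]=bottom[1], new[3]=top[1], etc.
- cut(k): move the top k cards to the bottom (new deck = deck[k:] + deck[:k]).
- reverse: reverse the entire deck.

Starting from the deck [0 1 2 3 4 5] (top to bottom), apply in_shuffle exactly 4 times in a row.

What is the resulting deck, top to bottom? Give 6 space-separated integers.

After op 1 (in_shuffle): [3 0 4 1 5 2]
After op 2 (in_shuffle): [1 3 5 0 2 4]
After op 3 (in_shuffle): [0 1 2 3 4 5]
After op 4 (in_shuffle): [3 0 4 1 5 2]

Answer: 3 0 4 1 5 2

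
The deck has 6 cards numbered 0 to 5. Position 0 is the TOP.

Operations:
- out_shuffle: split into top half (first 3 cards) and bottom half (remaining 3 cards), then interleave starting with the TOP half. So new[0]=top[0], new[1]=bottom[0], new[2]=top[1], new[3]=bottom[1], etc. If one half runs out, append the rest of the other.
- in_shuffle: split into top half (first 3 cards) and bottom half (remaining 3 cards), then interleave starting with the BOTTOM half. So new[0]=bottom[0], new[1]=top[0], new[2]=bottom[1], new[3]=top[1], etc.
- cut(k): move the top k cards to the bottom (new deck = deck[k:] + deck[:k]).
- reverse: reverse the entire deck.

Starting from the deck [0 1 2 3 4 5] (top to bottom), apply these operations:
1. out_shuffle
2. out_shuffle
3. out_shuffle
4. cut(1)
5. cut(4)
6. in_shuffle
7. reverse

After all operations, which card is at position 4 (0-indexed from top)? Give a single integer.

After op 1 (out_shuffle): [0 3 1 4 2 5]
After op 2 (out_shuffle): [0 4 3 2 1 5]
After op 3 (out_shuffle): [0 2 4 1 3 5]
After op 4 (cut(1)): [2 4 1 3 5 0]
After op 5 (cut(4)): [5 0 2 4 1 3]
After op 6 (in_shuffle): [4 5 1 0 3 2]
After op 7 (reverse): [2 3 0 1 5 4]
Position 4: card 5.

Answer: 5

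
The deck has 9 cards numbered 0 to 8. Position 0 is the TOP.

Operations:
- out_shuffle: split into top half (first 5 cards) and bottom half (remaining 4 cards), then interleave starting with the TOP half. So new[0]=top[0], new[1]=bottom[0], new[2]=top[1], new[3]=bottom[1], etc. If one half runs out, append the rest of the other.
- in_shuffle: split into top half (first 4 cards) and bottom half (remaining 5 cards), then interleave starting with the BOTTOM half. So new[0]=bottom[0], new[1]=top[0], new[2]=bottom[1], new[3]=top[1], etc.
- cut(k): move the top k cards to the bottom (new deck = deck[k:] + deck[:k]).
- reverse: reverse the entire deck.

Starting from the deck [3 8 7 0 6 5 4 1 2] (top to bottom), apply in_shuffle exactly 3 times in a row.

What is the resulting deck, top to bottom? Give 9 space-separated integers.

Answer: 1 4 5 6 0 7 8 3 2

Derivation:
After op 1 (in_shuffle): [6 3 5 8 4 7 1 0 2]
After op 2 (in_shuffle): [4 6 7 3 1 5 0 8 2]
After op 3 (in_shuffle): [1 4 5 6 0 7 8 3 2]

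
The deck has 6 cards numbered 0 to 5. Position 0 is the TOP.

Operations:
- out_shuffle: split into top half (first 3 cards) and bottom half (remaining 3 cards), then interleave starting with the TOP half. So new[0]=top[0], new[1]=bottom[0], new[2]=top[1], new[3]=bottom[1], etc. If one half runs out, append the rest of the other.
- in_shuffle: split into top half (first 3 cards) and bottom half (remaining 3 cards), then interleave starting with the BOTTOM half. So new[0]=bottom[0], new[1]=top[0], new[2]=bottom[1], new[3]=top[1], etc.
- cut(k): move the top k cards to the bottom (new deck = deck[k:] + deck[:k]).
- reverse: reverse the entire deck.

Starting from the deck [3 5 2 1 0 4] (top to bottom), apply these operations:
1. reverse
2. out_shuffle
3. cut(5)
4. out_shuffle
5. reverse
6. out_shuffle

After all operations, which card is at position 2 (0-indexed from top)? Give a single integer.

Answer: 2

Derivation:
After op 1 (reverse): [4 0 1 2 5 3]
After op 2 (out_shuffle): [4 2 0 5 1 3]
After op 3 (cut(5)): [3 4 2 0 5 1]
After op 4 (out_shuffle): [3 0 4 5 2 1]
After op 5 (reverse): [1 2 5 4 0 3]
After op 6 (out_shuffle): [1 4 2 0 5 3]
Position 2: card 2.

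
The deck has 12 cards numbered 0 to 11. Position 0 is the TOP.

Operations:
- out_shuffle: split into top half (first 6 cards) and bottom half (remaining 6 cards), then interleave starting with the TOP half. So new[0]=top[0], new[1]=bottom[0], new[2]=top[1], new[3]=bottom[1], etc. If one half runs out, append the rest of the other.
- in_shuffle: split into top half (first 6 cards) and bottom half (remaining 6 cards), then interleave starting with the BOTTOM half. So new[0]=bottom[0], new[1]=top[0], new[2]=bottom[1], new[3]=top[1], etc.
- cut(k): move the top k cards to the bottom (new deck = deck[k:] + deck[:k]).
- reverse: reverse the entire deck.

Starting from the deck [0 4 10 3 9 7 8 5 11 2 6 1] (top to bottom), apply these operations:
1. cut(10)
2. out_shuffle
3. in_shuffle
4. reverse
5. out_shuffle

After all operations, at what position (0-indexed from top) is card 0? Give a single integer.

Answer: 4

Derivation:
After op 1 (cut(10)): [6 1 0 4 10 3 9 7 8 5 11 2]
After op 2 (out_shuffle): [6 9 1 7 0 8 4 5 10 11 3 2]
After op 3 (in_shuffle): [4 6 5 9 10 1 11 7 3 0 2 8]
After op 4 (reverse): [8 2 0 3 7 11 1 10 9 5 6 4]
After op 5 (out_shuffle): [8 1 2 10 0 9 3 5 7 6 11 4]
Card 0 is at position 4.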